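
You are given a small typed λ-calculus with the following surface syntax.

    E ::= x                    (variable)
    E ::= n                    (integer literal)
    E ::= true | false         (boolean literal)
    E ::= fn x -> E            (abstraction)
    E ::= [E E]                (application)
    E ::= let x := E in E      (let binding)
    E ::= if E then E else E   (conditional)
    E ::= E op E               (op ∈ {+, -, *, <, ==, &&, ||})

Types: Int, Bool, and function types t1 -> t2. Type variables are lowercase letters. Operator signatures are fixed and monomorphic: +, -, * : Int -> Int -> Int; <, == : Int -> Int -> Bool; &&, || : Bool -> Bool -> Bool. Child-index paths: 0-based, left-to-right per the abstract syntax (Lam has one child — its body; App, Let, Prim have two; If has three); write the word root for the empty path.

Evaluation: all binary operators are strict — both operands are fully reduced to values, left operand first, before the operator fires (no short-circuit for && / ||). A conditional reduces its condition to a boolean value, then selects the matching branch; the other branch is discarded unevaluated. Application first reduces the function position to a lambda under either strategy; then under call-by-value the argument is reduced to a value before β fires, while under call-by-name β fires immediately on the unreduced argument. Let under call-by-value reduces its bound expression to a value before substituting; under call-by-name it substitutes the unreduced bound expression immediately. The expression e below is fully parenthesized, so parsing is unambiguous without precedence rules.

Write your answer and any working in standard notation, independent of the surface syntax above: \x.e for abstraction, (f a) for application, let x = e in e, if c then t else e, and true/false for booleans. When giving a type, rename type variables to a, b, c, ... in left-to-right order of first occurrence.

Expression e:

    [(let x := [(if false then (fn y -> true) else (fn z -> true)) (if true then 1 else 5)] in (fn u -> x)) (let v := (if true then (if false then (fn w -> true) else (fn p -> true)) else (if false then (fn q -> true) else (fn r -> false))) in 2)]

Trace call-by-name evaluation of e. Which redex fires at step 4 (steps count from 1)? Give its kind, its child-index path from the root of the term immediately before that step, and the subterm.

Derivation:
step 0: ((let x = ((if false then (\y.true) else (\z.true)) (if true then 1 else 5)) in (\u.x)) (let v = (if true then (if false then (\w.true) else (\p.true)) else (if false then (\q.true) else (\r.false))) in 2))
step 1: [let@0] ((\u.((if false then (\y.true) else (\z.true)) (if true then 1 else 5))) (let v = (if true then (if false then (\w.true) else (\p.true)) else (if false then (\q.true) else (\r.false))) in 2))
step 2: [beta@root] ((if false then (\y.true) else (\z.true)) (if true then 1 else 5))
step 3: [if@0] ((\z.true) (if true then 1 else 5))
step 4: [beta@root] true

Answer: beta at root : ((\z.true) (if true then 1 else 5))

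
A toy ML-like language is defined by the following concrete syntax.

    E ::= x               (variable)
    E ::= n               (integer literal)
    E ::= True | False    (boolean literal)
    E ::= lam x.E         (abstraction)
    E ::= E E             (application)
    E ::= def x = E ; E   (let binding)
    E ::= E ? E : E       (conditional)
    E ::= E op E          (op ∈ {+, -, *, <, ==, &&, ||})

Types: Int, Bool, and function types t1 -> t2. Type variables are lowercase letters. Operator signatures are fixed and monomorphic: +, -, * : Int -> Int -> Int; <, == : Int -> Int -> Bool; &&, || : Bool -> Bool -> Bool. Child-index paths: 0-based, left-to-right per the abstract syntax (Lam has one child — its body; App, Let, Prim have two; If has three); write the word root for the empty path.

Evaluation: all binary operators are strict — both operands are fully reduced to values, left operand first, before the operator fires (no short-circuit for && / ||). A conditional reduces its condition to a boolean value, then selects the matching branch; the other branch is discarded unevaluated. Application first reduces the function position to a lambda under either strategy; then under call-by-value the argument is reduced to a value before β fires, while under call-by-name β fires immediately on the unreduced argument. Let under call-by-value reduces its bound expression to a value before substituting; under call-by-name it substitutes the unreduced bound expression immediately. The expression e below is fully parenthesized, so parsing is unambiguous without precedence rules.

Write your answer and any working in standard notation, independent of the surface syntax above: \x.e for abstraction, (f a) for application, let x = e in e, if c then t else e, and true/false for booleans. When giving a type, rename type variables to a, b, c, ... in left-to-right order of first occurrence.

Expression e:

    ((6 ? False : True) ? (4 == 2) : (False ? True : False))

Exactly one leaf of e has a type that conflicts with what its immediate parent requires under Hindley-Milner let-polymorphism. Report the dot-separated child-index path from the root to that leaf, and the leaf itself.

Answer: 0.0 : 6

Trace:
  unify Int ~ Bool
  FAIL: mismatch Int ~ Bool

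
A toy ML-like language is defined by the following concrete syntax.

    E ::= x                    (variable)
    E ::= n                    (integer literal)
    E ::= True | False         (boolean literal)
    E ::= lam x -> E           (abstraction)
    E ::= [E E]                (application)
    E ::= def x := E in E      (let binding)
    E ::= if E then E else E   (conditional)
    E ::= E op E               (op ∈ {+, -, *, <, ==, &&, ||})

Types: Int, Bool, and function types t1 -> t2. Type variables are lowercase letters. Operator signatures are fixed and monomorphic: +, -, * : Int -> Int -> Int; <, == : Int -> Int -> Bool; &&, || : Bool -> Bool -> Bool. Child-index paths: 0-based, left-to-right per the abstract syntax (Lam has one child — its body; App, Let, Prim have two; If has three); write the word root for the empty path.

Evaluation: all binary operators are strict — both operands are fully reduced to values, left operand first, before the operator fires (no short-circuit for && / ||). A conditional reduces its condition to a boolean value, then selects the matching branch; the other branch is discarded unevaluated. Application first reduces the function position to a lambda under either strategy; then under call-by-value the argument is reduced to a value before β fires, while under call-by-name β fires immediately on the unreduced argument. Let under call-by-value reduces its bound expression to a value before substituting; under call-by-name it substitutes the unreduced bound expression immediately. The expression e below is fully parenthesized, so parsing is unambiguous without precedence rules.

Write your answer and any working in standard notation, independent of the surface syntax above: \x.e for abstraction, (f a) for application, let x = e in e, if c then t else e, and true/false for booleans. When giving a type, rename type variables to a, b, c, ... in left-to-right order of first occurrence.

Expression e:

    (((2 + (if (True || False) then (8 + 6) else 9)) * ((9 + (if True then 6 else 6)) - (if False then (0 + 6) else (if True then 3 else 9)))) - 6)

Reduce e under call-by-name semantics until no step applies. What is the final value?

Working:
step 0: (((2 + (if (true || false) then (8 + 6) else 9)) * ((9 + (if true then 6 else 6)) - (if false then (0 + 6) else (if true then 3 else 9)))) - 6)
step 1: [delta@0.0.1.0] (((2 + (if true then (8 + 6) else 9)) * ((9 + (if true then 6 else 6)) - (if false then (0 + 6) else (if true then 3 else 9)))) - 6)
step 2: [if@0.0.1] (((2 + (8 + 6)) * ((9 + (if true then 6 else 6)) - (if false then (0 + 6) else (if true then 3 else 9)))) - 6)
step 3: [delta@0.0.1] (((2 + 14) * ((9 + (if true then 6 else 6)) - (if false then (0 + 6) else (if true then 3 else 9)))) - 6)
step 4: [delta@0.0] ((16 * ((9 + (if true then 6 else 6)) - (if false then (0 + 6) else (if true then 3 else 9)))) - 6)
step 5: [if@0.1.0.1] ((16 * ((9 + 6) - (if false then (0 + 6) else (if true then 3 else 9)))) - 6)
step 6: [delta@0.1.0] ((16 * (15 - (if false then (0 + 6) else (if true then 3 else 9)))) - 6)
step 7: [if@0.1.1] ((16 * (15 - (if true then 3 else 9))) - 6)
step 8: [if@0.1.1] ((16 * (15 - 3)) - 6)
step 9: [delta@0.1] ((16 * 12) - 6)
step 10: [delta@0] (192 - 6)
step 11: [delta@root] 186

Answer: 186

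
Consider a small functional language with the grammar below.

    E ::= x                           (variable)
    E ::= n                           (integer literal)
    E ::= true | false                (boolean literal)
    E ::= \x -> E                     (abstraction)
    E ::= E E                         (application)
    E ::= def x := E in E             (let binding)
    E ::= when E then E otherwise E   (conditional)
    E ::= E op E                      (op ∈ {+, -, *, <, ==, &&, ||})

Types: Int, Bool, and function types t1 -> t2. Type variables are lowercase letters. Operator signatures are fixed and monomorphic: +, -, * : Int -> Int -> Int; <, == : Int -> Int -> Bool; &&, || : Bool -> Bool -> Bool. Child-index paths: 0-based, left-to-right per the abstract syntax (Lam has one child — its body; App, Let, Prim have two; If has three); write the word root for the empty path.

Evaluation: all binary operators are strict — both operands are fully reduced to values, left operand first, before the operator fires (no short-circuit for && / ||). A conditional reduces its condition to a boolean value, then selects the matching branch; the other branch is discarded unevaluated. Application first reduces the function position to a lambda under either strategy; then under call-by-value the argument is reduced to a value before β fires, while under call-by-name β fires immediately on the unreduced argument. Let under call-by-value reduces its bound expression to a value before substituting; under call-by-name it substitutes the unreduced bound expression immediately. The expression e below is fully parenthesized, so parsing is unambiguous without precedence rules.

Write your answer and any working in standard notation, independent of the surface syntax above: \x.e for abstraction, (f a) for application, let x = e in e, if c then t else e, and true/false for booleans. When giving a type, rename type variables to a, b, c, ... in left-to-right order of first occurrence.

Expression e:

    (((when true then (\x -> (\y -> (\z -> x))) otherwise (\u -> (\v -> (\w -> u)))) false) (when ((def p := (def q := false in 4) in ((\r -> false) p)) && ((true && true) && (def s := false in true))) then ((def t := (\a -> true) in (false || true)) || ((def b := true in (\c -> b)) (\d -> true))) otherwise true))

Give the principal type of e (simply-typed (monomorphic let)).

Answer: a -> Bool

Derivation:
  unify Bool ~ Bool
x : a
\z._ : c -> a
\y._ : b -> c -> a
\x._ : a -> b -> c -> a
u : d
\w._ : f -> d
\v._ : e -> f -> d
\u._ : d -> e -> f -> d
  unify a -> b -> c -> a ~ d -> e -> f -> d
  unify a ~ d
  unify b -> c -> d ~ e -> f -> d
  unify b ~ e
  unify c -> d ~ f -> d
  unify c ~ f
  unify d ~ d
  unify d -> e -> f -> d ~ Bool -> g
  unify d ~ Bool
  unify e -> f -> Bool ~ g
_ _ : e -> f -> Bool
let q : Bool
let p : Int
\r._ : h -> Bool
p : Int
  unify h -> Bool ~ Int -> i
  unify h ~ Int
  unify Bool ~ i
_ _ : Bool
  unify Bool ~ Bool
  unify Bool ~ Bool
  unify Bool ~ Bool
  unify Bool ~ Bool
let s : Bool
  unify Bool ~ Bool
  unify Bool ~ Bool
  unify Bool ~ Bool
\a._ : j -> Bool
let t : j -> Bool
  unify Bool ~ Bool
  unify Bool ~ Bool
  unify Bool ~ Bool
let b : Bool
b : Bool
\c._ : k -> Bool
\d._ : l -> Bool
  unify k -> Bool ~ (l -> Bool) -> m
  unify k ~ l -> Bool
  unify Bool ~ m
_ _ : Bool
  unify Bool ~ Bool
  unify Bool ~ Bool
  unify e -> f -> Bool ~ Bool -> n
  unify e ~ Bool
  unify f -> Bool ~ n
_ _ : f -> Bool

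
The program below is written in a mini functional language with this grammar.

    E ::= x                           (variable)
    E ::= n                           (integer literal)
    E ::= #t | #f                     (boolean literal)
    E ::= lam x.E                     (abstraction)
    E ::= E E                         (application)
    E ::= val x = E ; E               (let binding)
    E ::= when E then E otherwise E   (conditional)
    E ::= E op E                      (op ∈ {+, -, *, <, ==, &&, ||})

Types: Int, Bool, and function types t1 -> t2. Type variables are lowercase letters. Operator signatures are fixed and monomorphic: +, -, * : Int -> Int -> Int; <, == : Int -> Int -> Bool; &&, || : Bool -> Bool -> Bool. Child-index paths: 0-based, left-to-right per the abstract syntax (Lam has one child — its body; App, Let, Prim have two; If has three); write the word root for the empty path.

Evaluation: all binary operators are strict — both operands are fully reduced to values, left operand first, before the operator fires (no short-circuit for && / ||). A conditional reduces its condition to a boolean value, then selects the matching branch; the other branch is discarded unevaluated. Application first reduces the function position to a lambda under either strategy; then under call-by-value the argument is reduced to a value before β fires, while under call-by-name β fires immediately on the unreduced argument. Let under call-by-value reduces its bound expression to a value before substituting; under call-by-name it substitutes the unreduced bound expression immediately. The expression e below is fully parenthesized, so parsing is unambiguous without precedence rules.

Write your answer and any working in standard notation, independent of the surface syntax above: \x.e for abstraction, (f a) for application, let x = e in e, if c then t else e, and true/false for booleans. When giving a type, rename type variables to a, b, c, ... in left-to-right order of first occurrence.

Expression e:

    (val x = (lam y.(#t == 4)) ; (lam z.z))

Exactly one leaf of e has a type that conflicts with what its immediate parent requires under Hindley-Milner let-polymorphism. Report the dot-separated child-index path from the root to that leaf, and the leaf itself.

Derivation:
  unify Bool ~ Int
  FAIL: mismatch Bool ~ Int

Answer: 0.0.0 : true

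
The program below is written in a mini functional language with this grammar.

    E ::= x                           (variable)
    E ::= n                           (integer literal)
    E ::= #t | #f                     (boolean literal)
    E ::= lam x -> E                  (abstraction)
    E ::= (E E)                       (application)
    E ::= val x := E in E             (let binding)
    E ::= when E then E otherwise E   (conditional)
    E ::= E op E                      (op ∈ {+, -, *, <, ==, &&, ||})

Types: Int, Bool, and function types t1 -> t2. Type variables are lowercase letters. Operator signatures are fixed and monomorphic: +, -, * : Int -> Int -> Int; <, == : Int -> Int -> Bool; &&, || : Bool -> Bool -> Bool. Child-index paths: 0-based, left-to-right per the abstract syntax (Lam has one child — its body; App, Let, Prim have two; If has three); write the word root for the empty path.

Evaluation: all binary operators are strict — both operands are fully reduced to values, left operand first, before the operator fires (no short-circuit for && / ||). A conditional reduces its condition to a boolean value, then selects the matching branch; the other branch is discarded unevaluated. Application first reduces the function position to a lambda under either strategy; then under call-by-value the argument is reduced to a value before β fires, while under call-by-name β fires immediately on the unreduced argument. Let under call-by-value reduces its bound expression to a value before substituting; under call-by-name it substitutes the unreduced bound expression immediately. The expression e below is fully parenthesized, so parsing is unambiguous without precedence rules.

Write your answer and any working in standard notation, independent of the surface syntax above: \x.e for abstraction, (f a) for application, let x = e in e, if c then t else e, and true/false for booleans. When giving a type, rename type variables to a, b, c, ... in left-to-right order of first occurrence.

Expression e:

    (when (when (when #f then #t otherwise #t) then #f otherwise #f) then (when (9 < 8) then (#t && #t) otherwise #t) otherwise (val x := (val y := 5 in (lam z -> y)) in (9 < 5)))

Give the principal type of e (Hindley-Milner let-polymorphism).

Working:
  unify Bool ~ Bool
  unify Bool ~ Bool
  unify Bool ~ Bool
  unify Bool ~ Bool
  unify Bool ~ Bool
  unify Int ~ Int
  unify Int ~ Int
  unify Bool ~ Bool
  unify Bool ~ Bool
  unify Bool ~ Bool
  unify Bool ~ Bool
let y : Int
y : Int
\z._ : a -> Int
let x : forall. a -> Int
  unify Int ~ Int
  unify Int ~ Int
  unify Bool ~ Bool

Answer: Bool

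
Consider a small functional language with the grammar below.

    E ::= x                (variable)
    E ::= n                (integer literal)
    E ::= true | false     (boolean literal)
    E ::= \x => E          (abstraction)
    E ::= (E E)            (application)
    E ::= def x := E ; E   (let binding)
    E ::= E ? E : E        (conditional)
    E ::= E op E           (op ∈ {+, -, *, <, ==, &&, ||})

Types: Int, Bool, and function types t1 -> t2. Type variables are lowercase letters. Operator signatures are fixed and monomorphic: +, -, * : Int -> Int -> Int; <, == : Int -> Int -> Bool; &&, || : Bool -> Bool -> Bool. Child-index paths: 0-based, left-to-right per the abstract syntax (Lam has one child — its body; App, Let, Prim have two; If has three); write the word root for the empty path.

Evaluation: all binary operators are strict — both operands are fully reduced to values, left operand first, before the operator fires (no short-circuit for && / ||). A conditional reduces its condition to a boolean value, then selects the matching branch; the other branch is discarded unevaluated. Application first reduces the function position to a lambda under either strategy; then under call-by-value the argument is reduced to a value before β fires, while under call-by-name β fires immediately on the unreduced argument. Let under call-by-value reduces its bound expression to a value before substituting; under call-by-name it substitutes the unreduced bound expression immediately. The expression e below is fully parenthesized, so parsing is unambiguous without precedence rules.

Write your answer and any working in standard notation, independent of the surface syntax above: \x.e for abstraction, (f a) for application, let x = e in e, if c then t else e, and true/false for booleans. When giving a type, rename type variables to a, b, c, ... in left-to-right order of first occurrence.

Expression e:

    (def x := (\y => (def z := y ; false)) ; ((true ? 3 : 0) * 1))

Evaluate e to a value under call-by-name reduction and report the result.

Working:
step 0: (let x = (\y.(let z = y in false)) in ((if true then 3 else 0) * 1))
step 1: [let@root] ((if true then 3 else 0) * 1)
step 2: [if@0] (3 * 1)
step 3: [delta@root] 3

Answer: 3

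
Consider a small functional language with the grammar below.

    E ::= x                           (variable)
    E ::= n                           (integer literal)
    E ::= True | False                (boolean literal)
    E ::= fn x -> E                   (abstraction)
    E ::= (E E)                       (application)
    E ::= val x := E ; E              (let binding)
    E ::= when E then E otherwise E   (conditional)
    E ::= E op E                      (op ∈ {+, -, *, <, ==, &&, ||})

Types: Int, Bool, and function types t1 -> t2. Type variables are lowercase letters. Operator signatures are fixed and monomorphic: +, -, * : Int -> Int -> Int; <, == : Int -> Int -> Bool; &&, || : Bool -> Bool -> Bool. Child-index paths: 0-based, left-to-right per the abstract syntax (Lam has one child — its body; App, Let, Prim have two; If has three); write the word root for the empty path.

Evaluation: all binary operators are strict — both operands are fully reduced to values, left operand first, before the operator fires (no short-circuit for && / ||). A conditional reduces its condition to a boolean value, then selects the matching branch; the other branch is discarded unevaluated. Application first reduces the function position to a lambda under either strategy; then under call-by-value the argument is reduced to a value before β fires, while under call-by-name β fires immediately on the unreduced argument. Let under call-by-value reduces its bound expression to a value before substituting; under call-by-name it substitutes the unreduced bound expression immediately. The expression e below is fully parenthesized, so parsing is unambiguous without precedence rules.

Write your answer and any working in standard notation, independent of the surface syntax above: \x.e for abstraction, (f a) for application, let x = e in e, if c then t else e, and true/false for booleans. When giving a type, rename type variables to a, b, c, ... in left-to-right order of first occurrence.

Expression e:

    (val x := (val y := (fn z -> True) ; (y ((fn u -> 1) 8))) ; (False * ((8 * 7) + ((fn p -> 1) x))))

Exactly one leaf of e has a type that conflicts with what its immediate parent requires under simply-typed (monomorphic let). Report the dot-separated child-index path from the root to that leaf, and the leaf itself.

Working:
\z._ : a -> Bool
let y : a -> Bool
y : a -> Bool
\u._ : b -> Int
  unify b -> Int ~ Int -> c
  unify b ~ Int
  unify Int ~ c
_ _ : Int
  unify a -> Bool ~ Int -> d
  unify a ~ Int
  unify Bool ~ d
_ _ : Bool
let x : Bool
  unify Bool ~ Int
  FAIL: mismatch Bool ~ Int

Answer: 1.0 : false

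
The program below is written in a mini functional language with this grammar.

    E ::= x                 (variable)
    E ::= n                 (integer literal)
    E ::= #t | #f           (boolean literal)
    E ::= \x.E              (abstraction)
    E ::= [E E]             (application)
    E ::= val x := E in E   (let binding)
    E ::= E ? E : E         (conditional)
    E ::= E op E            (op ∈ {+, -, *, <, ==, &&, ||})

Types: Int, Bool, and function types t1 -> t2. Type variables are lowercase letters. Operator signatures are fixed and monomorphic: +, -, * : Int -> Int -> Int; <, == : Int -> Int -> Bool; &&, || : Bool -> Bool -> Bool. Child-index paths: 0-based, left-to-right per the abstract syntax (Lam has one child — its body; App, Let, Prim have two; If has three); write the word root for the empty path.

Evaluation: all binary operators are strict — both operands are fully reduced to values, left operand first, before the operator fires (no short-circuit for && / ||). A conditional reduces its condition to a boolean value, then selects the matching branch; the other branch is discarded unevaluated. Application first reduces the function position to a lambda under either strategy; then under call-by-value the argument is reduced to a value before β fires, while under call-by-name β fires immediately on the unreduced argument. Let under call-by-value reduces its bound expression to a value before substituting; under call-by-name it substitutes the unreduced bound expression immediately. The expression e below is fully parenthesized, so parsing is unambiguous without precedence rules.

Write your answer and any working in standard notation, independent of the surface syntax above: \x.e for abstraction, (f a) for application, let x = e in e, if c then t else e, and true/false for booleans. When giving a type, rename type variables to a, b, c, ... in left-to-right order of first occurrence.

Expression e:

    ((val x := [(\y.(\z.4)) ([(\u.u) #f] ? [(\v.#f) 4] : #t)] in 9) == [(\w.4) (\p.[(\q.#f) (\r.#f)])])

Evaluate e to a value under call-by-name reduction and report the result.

Answer: false

Derivation:
step 0: ((let x = ((\y.(\z.4)) (if ((\u.u) false) then ((\v.false) 4) else true)) in 9) == ((\w.4) (\p.((\q.false) (\r.false)))))
step 1: [let@0] (9 == ((\w.4) (\p.((\q.false) (\r.false)))))
step 2: [beta@1] (9 == 4)
step 3: [delta@root] false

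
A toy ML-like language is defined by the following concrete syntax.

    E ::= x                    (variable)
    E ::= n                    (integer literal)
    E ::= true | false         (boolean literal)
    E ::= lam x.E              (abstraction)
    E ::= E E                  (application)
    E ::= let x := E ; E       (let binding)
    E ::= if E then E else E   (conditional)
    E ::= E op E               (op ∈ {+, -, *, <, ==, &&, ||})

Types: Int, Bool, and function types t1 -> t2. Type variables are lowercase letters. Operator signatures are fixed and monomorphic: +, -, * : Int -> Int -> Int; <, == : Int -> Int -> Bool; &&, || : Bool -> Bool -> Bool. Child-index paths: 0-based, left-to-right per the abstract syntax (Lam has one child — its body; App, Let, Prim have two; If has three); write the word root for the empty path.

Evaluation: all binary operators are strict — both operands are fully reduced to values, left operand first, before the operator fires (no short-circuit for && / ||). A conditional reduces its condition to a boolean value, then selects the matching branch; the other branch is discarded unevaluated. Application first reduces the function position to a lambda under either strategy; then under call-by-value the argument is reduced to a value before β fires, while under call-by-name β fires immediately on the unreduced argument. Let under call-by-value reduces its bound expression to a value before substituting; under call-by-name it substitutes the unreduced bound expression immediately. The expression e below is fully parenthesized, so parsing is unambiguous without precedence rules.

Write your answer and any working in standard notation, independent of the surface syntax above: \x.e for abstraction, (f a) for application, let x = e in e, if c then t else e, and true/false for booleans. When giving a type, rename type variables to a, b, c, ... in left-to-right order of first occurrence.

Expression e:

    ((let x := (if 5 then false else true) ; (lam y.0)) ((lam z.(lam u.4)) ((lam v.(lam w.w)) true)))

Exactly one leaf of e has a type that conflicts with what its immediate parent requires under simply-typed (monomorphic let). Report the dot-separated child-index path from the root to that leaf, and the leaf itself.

Answer: 0.0.0 : 5

Working:
  unify Int ~ Bool
  FAIL: mismatch Int ~ Bool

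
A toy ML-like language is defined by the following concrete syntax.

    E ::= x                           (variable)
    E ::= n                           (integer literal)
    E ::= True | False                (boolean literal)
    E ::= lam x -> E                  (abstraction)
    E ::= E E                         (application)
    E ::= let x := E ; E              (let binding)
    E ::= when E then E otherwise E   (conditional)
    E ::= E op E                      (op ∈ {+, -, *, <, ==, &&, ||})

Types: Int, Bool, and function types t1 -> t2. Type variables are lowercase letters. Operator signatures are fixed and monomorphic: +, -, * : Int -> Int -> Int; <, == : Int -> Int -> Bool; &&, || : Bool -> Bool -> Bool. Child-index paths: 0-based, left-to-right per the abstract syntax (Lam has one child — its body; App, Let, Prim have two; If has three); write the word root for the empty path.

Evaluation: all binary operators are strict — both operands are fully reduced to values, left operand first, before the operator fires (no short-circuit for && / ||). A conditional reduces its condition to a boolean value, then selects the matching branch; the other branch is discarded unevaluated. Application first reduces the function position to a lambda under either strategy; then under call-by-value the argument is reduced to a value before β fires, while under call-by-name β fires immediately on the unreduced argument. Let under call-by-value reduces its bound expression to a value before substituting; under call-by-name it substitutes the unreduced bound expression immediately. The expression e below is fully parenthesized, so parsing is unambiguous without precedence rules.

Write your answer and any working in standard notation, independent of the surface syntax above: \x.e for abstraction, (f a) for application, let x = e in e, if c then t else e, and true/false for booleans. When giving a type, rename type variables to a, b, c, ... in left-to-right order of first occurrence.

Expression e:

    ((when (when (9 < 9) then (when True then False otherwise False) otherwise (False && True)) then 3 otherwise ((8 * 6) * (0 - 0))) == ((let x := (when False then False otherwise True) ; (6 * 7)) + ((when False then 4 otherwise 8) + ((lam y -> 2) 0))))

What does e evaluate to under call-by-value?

Trace:
step 0: ((if (if (9 < 9) then (if true then false else false) else (false && true)) then 3 else ((8 * 6) * (0 - 0))) == ((let x = (if false then false else true) in (6 * 7)) + ((if false then 4 else 8) + ((\y.2) 0))))
step 1: [delta@0.0.0] ((if (if false then (if true then false else false) else (false && true)) then 3 else ((8 * 6) * (0 - 0))) == ((let x = (if false then false else true) in (6 * 7)) + ((if false then 4 else 8) + ((\y.2) 0))))
step 2: [if@0.0] ((if (false && true) then 3 else ((8 * 6) * (0 - 0))) == ((let x = (if false then false else true) in (6 * 7)) + ((if false then 4 else 8) + ((\y.2) 0))))
step 3: [delta@0.0] ((if false then 3 else ((8 * 6) * (0 - 0))) == ((let x = (if false then false else true) in (6 * 7)) + ((if false then 4 else 8) + ((\y.2) 0))))
step 4: [if@0] (((8 * 6) * (0 - 0)) == ((let x = (if false then false else true) in (6 * 7)) + ((if false then 4 else 8) + ((\y.2) 0))))
step 5: [delta@0.0] ((48 * (0 - 0)) == ((let x = (if false then false else true) in (6 * 7)) + ((if false then 4 else 8) + ((\y.2) 0))))
step 6: [delta@0.1] ((48 * 0) == ((let x = (if false then false else true) in (6 * 7)) + ((if false then 4 else 8) + ((\y.2) 0))))
step 7: [delta@0] (0 == ((let x = (if false then false else true) in (6 * 7)) + ((if false then 4 else 8) + ((\y.2) 0))))
step 8: [if@1.0.0] (0 == ((let x = true in (6 * 7)) + ((if false then 4 else 8) + ((\y.2) 0))))
step 9: [let@1.0] (0 == ((6 * 7) + ((if false then 4 else 8) + ((\y.2) 0))))
step 10: [delta@1.0] (0 == (42 + ((if false then 4 else 8) + ((\y.2) 0))))
step 11: [if@1.1.0] (0 == (42 + (8 + ((\y.2) 0))))
step 12: [beta@1.1.1] (0 == (42 + (8 + 2)))
step 13: [delta@1.1] (0 == (42 + 10))
step 14: [delta@1] (0 == 52)
step 15: [delta@root] false

Answer: false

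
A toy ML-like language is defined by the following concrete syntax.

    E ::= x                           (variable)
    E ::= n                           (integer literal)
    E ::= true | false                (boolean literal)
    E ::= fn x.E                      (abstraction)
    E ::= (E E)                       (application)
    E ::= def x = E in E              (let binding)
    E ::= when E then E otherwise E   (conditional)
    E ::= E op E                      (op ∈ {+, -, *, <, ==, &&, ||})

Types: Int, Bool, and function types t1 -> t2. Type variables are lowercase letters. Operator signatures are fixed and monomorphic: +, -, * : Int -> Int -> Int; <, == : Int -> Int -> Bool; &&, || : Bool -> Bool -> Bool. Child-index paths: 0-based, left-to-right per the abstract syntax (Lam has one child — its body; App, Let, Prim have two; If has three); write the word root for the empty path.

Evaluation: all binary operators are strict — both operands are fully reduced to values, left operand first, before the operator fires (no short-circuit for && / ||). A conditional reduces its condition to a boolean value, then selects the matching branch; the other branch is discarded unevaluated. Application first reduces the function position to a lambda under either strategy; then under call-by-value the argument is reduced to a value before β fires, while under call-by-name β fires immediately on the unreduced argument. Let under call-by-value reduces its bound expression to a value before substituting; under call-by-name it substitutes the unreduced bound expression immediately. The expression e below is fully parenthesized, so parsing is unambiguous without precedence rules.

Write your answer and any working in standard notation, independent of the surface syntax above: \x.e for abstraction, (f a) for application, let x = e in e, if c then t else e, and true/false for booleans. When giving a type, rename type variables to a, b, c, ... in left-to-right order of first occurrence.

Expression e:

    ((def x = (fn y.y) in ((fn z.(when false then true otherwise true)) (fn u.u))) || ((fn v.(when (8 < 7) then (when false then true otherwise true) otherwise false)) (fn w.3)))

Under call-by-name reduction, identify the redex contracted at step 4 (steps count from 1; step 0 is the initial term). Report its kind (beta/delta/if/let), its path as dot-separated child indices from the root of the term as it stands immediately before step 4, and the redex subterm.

Derivation:
step 0: ((let x = (\y.y) in ((\z.(if false then true else true)) (\u.u))) || ((\v.(if (8 < 7) then (if false then true else true) else false)) (\w.3)))
step 1: [let@0] (((\z.(if false then true else true)) (\u.u)) || ((\v.(if (8 < 7) then (if false then true else true) else false)) (\w.3)))
step 2: [beta@0] ((if false then true else true) || ((\v.(if (8 < 7) then (if false then true else true) else false)) (\w.3)))
step 3: [if@0] (true || ((\v.(if (8 < 7) then (if false then true else true) else false)) (\w.3)))
step 4: [beta@1] (true || (if (8 < 7) then (if false then true else true) else false))

Answer: beta at 1 : ((\v.(if (8 < 7) then (if false then true else true) else false)) (\w.3))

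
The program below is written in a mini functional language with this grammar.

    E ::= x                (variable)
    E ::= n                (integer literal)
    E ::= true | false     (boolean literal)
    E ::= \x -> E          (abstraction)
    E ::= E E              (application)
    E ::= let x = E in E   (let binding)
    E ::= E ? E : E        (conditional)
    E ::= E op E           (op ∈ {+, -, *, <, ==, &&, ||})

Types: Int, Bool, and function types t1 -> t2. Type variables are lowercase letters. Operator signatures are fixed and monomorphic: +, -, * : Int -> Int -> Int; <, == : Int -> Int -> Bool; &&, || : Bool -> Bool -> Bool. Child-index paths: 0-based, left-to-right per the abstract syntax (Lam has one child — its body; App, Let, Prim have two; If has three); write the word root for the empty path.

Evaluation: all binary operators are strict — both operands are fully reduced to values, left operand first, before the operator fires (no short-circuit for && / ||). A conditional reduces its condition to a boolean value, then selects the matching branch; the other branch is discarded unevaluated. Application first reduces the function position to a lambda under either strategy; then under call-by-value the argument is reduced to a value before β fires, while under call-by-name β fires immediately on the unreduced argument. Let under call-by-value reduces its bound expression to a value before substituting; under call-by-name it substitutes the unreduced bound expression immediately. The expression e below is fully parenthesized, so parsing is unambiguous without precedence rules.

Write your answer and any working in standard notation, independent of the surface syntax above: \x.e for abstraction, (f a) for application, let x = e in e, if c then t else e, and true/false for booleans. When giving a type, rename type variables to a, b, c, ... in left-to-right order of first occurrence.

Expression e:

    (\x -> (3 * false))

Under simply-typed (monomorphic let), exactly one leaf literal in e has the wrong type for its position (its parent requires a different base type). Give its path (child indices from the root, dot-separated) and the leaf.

Answer: 0.1 : false

Trace:
  unify Int ~ Int
  unify Bool ~ Int
  FAIL: mismatch Bool ~ Int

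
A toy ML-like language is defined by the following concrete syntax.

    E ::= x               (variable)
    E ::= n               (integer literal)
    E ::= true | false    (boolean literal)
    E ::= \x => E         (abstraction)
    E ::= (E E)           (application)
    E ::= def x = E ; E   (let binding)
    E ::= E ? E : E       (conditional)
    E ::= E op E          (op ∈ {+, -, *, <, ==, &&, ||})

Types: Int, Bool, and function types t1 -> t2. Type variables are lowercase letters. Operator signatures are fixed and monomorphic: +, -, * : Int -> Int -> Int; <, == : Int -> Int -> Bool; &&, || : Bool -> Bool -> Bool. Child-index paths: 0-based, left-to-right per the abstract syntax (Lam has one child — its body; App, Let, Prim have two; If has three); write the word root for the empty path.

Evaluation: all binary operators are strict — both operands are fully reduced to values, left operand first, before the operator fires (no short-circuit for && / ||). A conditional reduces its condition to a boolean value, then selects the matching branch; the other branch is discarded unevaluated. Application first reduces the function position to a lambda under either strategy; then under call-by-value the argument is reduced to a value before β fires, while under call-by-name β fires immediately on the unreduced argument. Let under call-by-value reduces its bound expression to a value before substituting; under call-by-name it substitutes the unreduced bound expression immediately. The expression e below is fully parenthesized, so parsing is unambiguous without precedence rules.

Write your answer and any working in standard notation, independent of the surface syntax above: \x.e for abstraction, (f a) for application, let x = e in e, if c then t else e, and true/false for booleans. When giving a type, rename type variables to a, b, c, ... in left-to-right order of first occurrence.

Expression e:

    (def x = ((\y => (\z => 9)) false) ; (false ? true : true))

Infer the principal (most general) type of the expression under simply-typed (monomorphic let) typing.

Answer: Bool

Working:
\z._ : b -> Int
\y._ : a -> b -> Int
  unify a -> b -> Int ~ Bool -> c
  unify a ~ Bool
  unify b -> Int ~ c
_ _ : b -> Int
let x : b -> Int
  unify Bool ~ Bool
  unify Bool ~ Bool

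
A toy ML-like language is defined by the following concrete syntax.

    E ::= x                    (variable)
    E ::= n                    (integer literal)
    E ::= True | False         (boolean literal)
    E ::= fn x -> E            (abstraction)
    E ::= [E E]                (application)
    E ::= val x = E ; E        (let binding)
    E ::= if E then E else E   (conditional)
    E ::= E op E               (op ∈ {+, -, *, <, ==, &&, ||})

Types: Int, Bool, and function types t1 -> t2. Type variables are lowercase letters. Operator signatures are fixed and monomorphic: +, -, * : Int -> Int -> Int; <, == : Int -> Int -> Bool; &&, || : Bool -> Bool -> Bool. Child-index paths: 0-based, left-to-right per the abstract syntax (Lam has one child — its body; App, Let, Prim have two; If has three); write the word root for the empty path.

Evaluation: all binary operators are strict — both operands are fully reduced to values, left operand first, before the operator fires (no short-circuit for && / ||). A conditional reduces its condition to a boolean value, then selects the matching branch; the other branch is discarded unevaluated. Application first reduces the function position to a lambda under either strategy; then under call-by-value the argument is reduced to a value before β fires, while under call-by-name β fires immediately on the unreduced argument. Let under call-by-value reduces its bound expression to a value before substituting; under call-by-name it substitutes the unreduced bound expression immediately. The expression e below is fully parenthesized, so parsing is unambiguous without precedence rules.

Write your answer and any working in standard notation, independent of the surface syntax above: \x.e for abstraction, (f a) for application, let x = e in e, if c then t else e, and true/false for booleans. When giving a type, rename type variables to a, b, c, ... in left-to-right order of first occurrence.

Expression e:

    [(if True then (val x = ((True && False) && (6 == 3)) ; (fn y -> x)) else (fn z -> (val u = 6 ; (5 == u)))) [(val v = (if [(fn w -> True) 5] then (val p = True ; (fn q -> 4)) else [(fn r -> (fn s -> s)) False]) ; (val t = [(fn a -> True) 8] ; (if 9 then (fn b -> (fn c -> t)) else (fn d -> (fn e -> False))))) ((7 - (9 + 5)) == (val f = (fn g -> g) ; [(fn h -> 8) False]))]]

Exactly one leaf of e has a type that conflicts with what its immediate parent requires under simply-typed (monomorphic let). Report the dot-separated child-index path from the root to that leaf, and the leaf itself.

Answer: 1.0.1.1.0 : 9

Trace:
  unify Bool ~ Bool
  unify Bool ~ Bool
  unify Bool ~ Bool
  unify Bool ~ Bool
  unify Int ~ Int
  unify Int ~ Int
  unify Bool ~ Bool
let x : Bool
x : Bool
\y._ : a -> Bool
let u : Int
  unify Int ~ Int
u : Int
  unify Int ~ Int
\z._ : b -> Bool
  unify a -> Bool ~ b -> Bool
  unify a ~ b
  unify Bool ~ Bool
\w._ : c -> Bool
  unify c -> Bool ~ Int -> d
  unify c ~ Int
  unify Bool ~ d
_ _ : Bool
  unify Bool ~ Bool
let p : Bool
\q._ : e -> Int
s : g
\s._ : g -> g
\r._ : f -> g -> g
  unify f -> g -> g ~ Bool -> h
  unify f ~ Bool
  unify g -> g ~ h
_ _ : g -> g
  unify e -> Int ~ g -> g
  unify e ~ g
  unify Int ~ g
let v : Int -> Int
\a._ : i -> Bool
  unify i -> Bool ~ Int -> j
  unify i ~ Int
  unify Bool ~ j
_ _ : Bool
let t : Bool
  unify Int ~ Bool
  FAIL: mismatch Int ~ Bool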